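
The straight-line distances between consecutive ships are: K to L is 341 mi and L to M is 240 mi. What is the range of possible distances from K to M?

101 ≤ KM ≤ 581 mi

By the triangle inequality, |341 − 240| ≤ KM ≤ 341 + 240.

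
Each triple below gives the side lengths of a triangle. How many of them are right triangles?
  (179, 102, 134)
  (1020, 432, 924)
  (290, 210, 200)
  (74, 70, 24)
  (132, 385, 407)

4

(179,102,134): 102²+134² = 28360 < 32041 = 179² → obtuse
(1020,432,924): 432²+924² = 1040400 = 1020² → right
(290,210,200): 200²+210² = 84100 = 290² → right
(74,70,24): 24²+70² = 5476 = 74² → right
(132,385,407): 132²+385² = 165649 = 407² → right
4 of the 5 are right.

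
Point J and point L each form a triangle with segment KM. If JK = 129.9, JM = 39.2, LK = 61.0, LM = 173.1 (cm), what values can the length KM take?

From triangle JKM: |129.9 − 39.2| < KM < 129.9 + 39.2, i.e. 90.7 < KM < 169.1.
From triangle LKM: 112.1 < KM < 234.1.
Both must hold, so KM lies in the intersection.

112.1 < KM < 169.1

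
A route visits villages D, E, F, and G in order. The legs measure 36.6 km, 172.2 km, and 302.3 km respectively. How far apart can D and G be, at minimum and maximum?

93.5 ≤ DG ≤ 511.1 km

The maximum is all hops collinear in one direction: 36.6 + 172.2 + 302.3 = 511.1.
The longest hop is 302.3; the others sum to 208.8. Folding the others back against it leaves at least 302.3 − 208.8 = 93.5.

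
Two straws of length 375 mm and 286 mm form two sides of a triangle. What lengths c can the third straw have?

By the triangle inequality, c must be less than 375 + 286 = 661 and greater than |375 − 286| = 89.

89 < c < 661 (mm)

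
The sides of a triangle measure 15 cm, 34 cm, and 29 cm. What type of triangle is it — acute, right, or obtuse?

obtuse

Compare the square of the longest side to the sum of squares of the other two: 15² + 29² = 1066 < 1156 = 34².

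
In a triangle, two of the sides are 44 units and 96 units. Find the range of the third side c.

By the triangle inequality, c must be less than 44 + 96 = 140 and greater than |44 − 96| = 52.

52 < c < 140 (units)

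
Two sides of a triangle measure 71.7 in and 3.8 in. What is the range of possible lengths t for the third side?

By the triangle inequality, t must be less than 71.7 + 3.8 = 75.5 and greater than |71.7 − 3.8| = 67.9.

67.9 < t < 75.5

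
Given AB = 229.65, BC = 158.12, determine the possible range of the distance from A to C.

71.53 ≤ AC ≤ 387.77

By the triangle inequality, |229.65 − 158.12| ≤ AC ≤ 229.65 + 158.12.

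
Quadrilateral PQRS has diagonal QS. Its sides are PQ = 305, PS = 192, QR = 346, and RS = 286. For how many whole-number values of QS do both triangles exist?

From triangle PQS: 113 < QS < 497.
From triangle RQS: 60 < QS < 632.
Intersection: 113 < QS < 497, so integers 114 through 496: 383 values.

383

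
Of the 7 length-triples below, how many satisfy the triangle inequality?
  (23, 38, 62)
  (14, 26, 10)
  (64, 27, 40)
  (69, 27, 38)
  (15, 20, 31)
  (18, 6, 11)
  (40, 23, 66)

(23,38,62): 23+38 ≤ 62 → not valid
(10,14,26): 10+14 ≤ 26 → not valid
(27,40,64): 27+40 > 64 → valid
(27,38,69): 27+38 ≤ 69 → not valid
(15,20,31): 15+20 > 31 → valid
(6,11,18): 6+11 ≤ 18 → not valid
(23,40,66): 23+40 ≤ 66 → not valid
2 of the 7 triples form a triangle.

2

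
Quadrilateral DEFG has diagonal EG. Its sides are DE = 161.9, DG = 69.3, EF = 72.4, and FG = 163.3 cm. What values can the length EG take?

92.6 < EG < 231.2

From triangle DEG: |161.9 − 69.3| < EG < 161.9 + 69.3, i.e. 92.6 < EG < 231.2.
From triangle FEG: 90.9 < EG < 235.7.
Both must hold, so EG lies in the intersection.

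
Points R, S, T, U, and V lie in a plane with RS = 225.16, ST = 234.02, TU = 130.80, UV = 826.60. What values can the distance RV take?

236.62 ≤ RV ≤ 1416.58

The maximum is all hops collinear in one direction: 225.16 + 234.02 + 130.80 + 826.60 = 1416.58.
The longest hop is 826.60; the others sum to 589.98. Folding the others back against it leaves at least 826.60 − 589.98 = 236.62.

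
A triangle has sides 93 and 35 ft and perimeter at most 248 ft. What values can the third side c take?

Triangle inequality alone gives 58 < c < 128.
The perimeter condition gives c ≤ 248 − 93 − 35 = 120.
Intersecting the two: 58 < c ≤ 120.

58 < c ≤ 120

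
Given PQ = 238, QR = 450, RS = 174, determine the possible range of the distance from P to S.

38 ≤ PS ≤ 862

The maximum is all hops collinear in one direction: 238 + 450 + 174 = 862.
The longest hop is 450; the others sum to 412. Folding the others back against it leaves at least 450 − 412 = 38.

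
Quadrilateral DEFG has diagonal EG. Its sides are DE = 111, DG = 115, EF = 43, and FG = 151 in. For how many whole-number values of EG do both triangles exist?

85

From triangle DEG: 4 < EG < 226.
From triangle FEG: 108 < EG < 194.
Intersection: 108 < EG < 194, so integers 109 through 193: 85 values.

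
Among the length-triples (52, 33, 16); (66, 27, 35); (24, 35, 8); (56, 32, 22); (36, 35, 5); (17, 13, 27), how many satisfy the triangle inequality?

(16,33,52): 16+33 ≤ 52 → not valid
(27,35,66): 27+35 ≤ 66 → not valid
(8,24,35): 8+24 ≤ 35 → not valid
(22,32,56): 22+32 ≤ 56 → not valid
(5,35,36): 5+35 > 36 → valid
(13,17,27): 13+17 > 27 → valid
2 of the 6 triples form a triangle.

2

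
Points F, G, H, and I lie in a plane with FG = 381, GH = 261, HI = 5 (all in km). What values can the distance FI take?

The maximum is all hops collinear in one direction: 381 + 261 + 5 = 647.
The longest hop is 381; the others sum to 266. Folding the others back against it leaves at least 381 − 266 = 115.

115 ≤ FI ≤ 647 km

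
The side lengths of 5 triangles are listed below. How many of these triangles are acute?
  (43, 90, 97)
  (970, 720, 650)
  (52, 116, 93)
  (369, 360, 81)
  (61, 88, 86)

(43,90,97): 43²+90² = 9949 > 9409 = 97² → acute
(970,720,650): 650²+720² = 940900 = 970² → right
(52,116,93): 52²+93² = 11353 < 13456 = 116² → obtuse
(369,360,81): 81²+360² = 136161 = 369² → right
(61,88,86): 61²+86² = 11117 > 7744 = 88² → acute
2 of the 5 are acute.

2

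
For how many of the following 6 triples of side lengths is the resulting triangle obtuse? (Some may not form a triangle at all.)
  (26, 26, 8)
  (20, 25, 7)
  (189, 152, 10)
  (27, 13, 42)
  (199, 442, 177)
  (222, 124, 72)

1

(26,26,8): 8²+26² = 740 > 676 = 26² → acute
(20,25,7): 7²+20² = 449 < 625 = 25² → obtuse
(189,152,10): 10+152 ≤ 189, not a triangle
(27,13,42): 13+27 ≤ 42, not a triangle
(199,442,177): 177+199 ≤ 442, not a triangle
(222,124,72): 72+124 ≤ 222, not a triangle
1 of the 6 is obtuse.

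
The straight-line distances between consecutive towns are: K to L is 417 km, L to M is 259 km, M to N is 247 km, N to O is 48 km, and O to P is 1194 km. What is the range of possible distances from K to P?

The maximum is all hops collinear in one direction: 417 + 259 + 247 + 48 + 1194 = 2165.
The longest hop is 1194; the others sum to 971. Folding the others back against it leaves at least 1194 − 971 = 223.

223 ≤ KP ≤ 2165 km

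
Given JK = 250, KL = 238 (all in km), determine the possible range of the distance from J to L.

By the triangle inequality, |250 − 238| ≤ JL ≤ 250 + 238.

12 ≤ JL ≤ 488 km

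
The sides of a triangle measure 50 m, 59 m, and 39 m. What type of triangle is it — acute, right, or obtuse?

Compare the square of the longest side to the sum of squares of the other two: 39² + 50² = 4021 > 3481 = 59².

acute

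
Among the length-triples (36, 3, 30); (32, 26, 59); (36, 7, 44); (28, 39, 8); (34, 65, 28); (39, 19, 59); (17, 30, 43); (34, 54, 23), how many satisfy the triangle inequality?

(3,30,36): 3+30 ≤ 36 → not valid
(26,32,59): 26+32 ≤ 59 → not valid
(7,36,44): 7+36 ≤ 44 → not valid
(8,28,39): 8+28 ≤ 39 → not valid
(28,34,65): 28+34 ≤ 65 → not valid
(19,39,59): 19+39 ≤ 59 → not valid
(17,30,43): 17+30 > 43 → valid
(23,34,54): 23+34 > 54 → valid
2 of the 8 triples form a triangle.

2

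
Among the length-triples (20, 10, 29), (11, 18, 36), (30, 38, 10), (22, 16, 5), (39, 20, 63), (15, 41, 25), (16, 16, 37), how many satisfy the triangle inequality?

2

(10,20,29): 10+20 > 29 → valid
(11,18,36): 11+18 ≤ 36 → not valid
(10,30,38): 10+30 > 38 → valid
(5,16,22): 5+16 ≤ 22 → not valid
(20,39,63): 20+39 ≤ 63 → not valid
(15,25,41): 15+25 ≤ 41 → not valid
(16,16,37): 16+16 ≤ 37 → not valid
2 of the 7 triples form a triangle.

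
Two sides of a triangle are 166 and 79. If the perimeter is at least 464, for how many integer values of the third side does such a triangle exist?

Triangle inequality: 87 < x < 245. Perimeter ≥ 464 gives x ≥ 464 − 166 − 79 = 219.
So 219 ≤ x < 245; integers 219 through 244: 26 values.

26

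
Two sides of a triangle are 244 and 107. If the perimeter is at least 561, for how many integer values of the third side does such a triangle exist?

Triangle inequality: 137 < x < 351. Perimeter ≥ 561 gives x ≥ 561 − 244 − 107 = 210.
So 210 ≤ x < 351; integers 210 through 350: 141 values.

141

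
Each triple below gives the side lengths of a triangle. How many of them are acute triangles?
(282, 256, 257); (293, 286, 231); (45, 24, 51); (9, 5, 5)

2

(282,256,257): 256²+257² = 131585 > 79524 = 282² → acute
(293,286,231): 231²+286² = 135157 > 85849 = 293² → acute
(45,24,51): 24²+45² = 2601 = 51² → right
(9,5,5): 5²+5² = 50 < 81 = 9² → obtuse
2 of the 4 are acute.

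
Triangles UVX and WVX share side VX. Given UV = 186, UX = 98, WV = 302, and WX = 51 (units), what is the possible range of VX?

251 < VX < 284

From triangle UVX: |186 − 98| < VX < 186 + 98, i.e. 88 < VX < 284.
From triangle WVX: 251 < VX < 353.
Both must hold, so VX lies in the intersection.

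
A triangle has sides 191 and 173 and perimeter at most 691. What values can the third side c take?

Triangle inequality alone gives 18 < c < 364.
The perimeter condition gives c ≤ 691 − 191 − 173 = 327.
Intersecting the two: 18 < c ≤ 327.

18 < c ≤ 327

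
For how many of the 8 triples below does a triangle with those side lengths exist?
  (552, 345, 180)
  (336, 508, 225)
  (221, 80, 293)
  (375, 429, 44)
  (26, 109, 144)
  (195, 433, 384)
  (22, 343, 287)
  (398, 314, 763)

(180,345,552): 180+345 ≤ 552 → not valid
(225,336,508): 225+336 > 508 → valid
(80,221,293): 80+221 > 293 → valid
(44,375,429): 44+375 ≤ 429 → not valid
(26,109,144): 26+109 ≤ 144 → not valid
(195,384,433): 195+384 > 433 → valid
(22,287,343): 22+287 ≤ 343 → not valid
(314,398,763): 314+398 ≤ 763 → not valid
3 of the 8 triples form a triangle.

3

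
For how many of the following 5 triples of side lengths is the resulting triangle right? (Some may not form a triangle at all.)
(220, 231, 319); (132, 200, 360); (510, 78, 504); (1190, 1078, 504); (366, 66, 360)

4

(220,231,319): 220²+231² = 101761 = 319² → right
(132,200,360): 132+200 ≤ 360, not a triangle
(510,78,504): 78²+504² = 260100 = 510² → right
(1190,1078,504): 504²+1078² = 1416100 = 1190² → right
(366,66,360): 66²+360² = 133956 = 366² → right
4 of the 5 are right.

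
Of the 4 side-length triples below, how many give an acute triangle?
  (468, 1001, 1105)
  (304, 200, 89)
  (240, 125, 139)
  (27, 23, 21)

(468,1001,1105): 468²+1001² = 1221025 = 1105² → right
(304,200,89): 89+200 ≤ 304, not a triangle
(240,125,139): 125²+139² = 34946 < 57600 = 240² → obtuse
(27,23,21): 21²+23² = 970 > 729 = 27² → acute
1 of the 4 is acute.

1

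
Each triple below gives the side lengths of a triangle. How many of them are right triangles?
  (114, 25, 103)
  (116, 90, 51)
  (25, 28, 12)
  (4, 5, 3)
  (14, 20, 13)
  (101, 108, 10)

(114,25,103): 25²+103² = 11234 < 12996 = 114² → obtuse
(116,90,51): 51²+90² = 10701 < 13456 = 116² → obtuse
(25,28,12): 12²+25² = 769 < 784 = 28² → obtuse
(4,5,3): 3²+4² = 25 = 5² → right
(14,20,13): 13²+14² = 365 < 400 = 20² → obtuse
(101,108,10): 10²+101² = 10301 < 11664 = 108² → obtuse
1 of the 6 is right.

1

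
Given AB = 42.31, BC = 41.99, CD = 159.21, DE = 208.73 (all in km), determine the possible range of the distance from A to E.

0 ≤ AE ≤ 452.24 km

The maximum is all hops collinear in one direction: 42.31 + 41.99 + 159.21 + 208.73 = 452.24.
The longest hop is 208.73; the others sum to 243.51. Since 208.73 ≤ 243.51, the path can fold back on itself completely, so the minimum distance is 0.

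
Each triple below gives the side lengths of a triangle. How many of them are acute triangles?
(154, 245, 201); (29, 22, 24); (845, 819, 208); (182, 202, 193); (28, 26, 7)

(154,245,201): 154²+201² = 64117 > 60025 = 245² → acute
(29,22,24): 22²+24² = 1060 > 841 = 29² → acute
(845,819,208): 208²+819² = 714025 = 845² → right
(182,202,193): 182²+193² = 70373 > 40804 = 202² → acute
(28,26,7): 7²+26² = 725 < 784 = 28² → obtuse
3 of the 5 are acute.

3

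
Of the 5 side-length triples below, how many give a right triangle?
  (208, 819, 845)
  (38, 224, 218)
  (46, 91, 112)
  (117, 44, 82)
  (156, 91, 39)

(208,819,845): 208²+819² = 714025 = 845² → right
(38,224,218): 38²+218² = 48968 < 50176 = 224² → obtuse
(46,91,112): 46²+91² = 10397 < 12544 = 112² → obtuse
(117,44,82): 44²+82² = 8660 < 13689 = 117² → obtuse
(156,91,39): 39+91 ≤ 156, not a triangle
1 of the 5 is right.

1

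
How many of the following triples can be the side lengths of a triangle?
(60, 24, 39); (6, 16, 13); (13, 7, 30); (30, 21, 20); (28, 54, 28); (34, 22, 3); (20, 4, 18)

5

(24,39,60): 24+39 > 60 → valid
(6,13,16): 6+13 > 16 → valid
(7,13,30): 7+13 ≤ 30 → not valid
(20,21,30): 20+21 > 30 → valid
(28,28,54): 28+28 > 54 → valid
(3,22,34): 3+22 ≤ 34 → not valid
(4,18,20): 4+18 > 20 → valid
5 of the 7 triples form a triangle.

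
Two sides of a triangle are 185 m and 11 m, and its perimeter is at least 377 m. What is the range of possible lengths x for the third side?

181 ≤ x < 196

Triangle inequality alone gives 174 < x < 196.
The perimeter condition gives x ≥ 377 − 185 − 11 = 181.
Intersecting the two: 181 ≤ x < 196.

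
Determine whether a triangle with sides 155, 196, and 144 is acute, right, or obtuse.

acute

Compare the square of the longest side to the sum of squares of the other two: 144² + 155² = 44761 > 38416 = 196².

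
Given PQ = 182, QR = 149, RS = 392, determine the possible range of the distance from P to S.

The maximum is all hops collinear in one direction: 182 + 149 + 392 = 723.
The longest hop is 392; the others sum to 331. Folding the others back against it leaves at least 392 − 331 = 61.

61 ≤ PS ≤ 723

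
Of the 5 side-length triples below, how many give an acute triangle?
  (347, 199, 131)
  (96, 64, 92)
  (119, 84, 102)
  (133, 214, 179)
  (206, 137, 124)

3

(347,199,131): 131+199 ≤ 347, not a triangle
(96,64,92): 64²+92² = 12560 > 9216 = 96² → acute
(119,84,102): 84²+102² = 17460 > 14161 = 119² → acute
(133,214,179): 133²+179² = 49730 > 45796 = 214² → acute
(206,137,124): 124²+137² = 34145 < 42436 = 206² → obtuse
3 of the 5 are acute.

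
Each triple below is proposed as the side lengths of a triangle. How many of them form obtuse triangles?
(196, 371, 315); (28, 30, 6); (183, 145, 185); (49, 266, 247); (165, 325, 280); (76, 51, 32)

(196,371,315): 196²+315² = 137641 = 371² → right
(28,30,6): 6²+28² = 820 < 900 = 30² → obtuse
(183,145,185): 145²+183² = 54514 > 34225 = 185² → acute
(49,266,247): 49²+247² = 63410 < 70756 = 266² → obtuse
(165,325,280): 165²+280² = 105625 = 325² → right
(76,51,32): 32²+51² = 3625 < 5776 = 76² → obtuse
3 of the 6 are obtuse.

3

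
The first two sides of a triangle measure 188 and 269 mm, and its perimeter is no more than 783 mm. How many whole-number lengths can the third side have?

Triangle inequality: 81 < x < 457. Perimeter ≤ 783 gives x ≤ 783 − 188 − 269 = 326.
So 81 < x ≤ 326; integers 82 through 326: 245 values.

245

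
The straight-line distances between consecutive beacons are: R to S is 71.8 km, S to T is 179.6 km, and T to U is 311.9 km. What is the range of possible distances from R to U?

The maximum is all hops collinear in one direction: 71.8 + 179.6 + 311.9 = 563.3.
The longest hop is 311.9; the others sum to 251.4. Folding the others back against it leaves at least 311.9 − 251.4 = 60.5.

60.5 ≤ RU ≤ 563.3 km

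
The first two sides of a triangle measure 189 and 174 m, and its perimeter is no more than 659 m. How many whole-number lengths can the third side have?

Triangle inequality: 15 < x < 363. Perimeter ≤ 659 gives x ≤ 659 − 189 − 174 = 296.
So 15 < x ≤ 296; integers 16 through 296: 281 values.

281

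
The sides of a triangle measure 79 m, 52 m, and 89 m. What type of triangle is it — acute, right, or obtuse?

Compare the square of the longest side to the sum of squares of the other two: 52² + 79² = 8945 > 7921 = 89².

acute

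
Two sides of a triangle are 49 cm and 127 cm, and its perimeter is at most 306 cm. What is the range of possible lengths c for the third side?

Triangle inequality alone gives 78 < c < 176.
The perimeter condition gives c ≤ 306 − 49 − 127 = 130.
Intersecting the two: 78 < c ≤ 130.

78 < c ≤ 130 cm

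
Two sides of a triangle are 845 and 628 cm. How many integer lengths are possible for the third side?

The third side lies in the open interval (217, 1473).
Integers from 218 to 1472 inclusive: 1472 − 218 + 1 = 1255.

1255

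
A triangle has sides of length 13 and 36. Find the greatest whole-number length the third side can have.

The third side must be strictly less than 13 + 36 = 49.
The largest integer below 49 is 48.

48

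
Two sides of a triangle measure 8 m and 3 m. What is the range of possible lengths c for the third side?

5 < c < 11

By the triangle inequality, c must be less than 8 + 3 = 11 and greater than |8 − 3| = 5.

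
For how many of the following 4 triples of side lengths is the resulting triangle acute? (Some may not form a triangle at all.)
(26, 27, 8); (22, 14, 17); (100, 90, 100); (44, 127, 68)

(26,27,8): 8²+26² = 740 > 729 = 27² → acute
(22,14,17): 14²+17² = 485 > 484 = 22² → acute
(100,90,100): 90²+100² = 18100 > 10000 = 100² → acute
(44,127,68): 44+68 ≤ 127, not a triangle
3 of the 4 are acute.

3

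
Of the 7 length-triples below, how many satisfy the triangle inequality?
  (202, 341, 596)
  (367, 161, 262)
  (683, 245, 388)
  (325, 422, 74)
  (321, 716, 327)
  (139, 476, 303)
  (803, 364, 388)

1

(202,341,596): 202+341 ≤ 596 → not valid
(161,262,367): 161+262 > 367 → valid
(245,388,683): 245+388 ≤ 683 → not valid
(74,325,422): 74+325 ≤ 422 → not valid
(321,327,716): 321+327 ≤ 716 → not valid
(139,303,476): 139+303 ≤ 476 → not valid
(364,388,803): 364+388 ≤ 803 → not valid
1 of the 7 triples forms a triangle.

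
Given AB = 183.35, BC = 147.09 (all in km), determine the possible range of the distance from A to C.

By the triangle inequality, |183.35 − 147.09| ≤ AC ≤ 183.35 + 147.09.

36.26 ≤ AC ≤ 330.44 km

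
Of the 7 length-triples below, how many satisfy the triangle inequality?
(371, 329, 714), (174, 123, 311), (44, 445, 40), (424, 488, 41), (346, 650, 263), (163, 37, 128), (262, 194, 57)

1

(329,371,714): 329+371 ≤ 714 → not valid
(123,174,311): 123+174 ≤ 311 → not valid
(40,44,445): 40+44 ≤ 445 → not valid
(41,424,488): 41+424 ≤ 488 → not valid
(263,346,650): 263+346 ≤ 650 → not valid
(37,128,163): 37+128 > 163 → valid
(57,194,262): 57+194 ≤ 262 → not valid
1 of the 7 triples forms a triangle.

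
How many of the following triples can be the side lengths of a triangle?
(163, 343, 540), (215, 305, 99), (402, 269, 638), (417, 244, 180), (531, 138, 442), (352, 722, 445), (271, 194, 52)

(163,343,540): 163+343 ≤ 540 → not valid
(99,215,305): 99+215 > 305 → valid
(269,402,638): 269+402 > 638 → valid
(180,244,417): 180+244 > 417 → valid
(138,442,531): 138+442 > 531 → valid
(352,445,722): 352+445 > 722 → valid
(52,194,271): 52+194 ≤ 271 → not valid
5 of the 7 triples form a triangle.

5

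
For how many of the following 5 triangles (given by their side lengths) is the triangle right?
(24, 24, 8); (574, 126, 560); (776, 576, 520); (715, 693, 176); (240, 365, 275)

4

(24,24,8): 8²+24² = 640 > 576 = 24² → acute
(574,126,560): 126²+560² = 329476 = 574² → right
(776,576,520): 520²+576² = 602176 = 776² → right
(715,693,176): 176²+693² = 511225 = 715² → right
(240,365,275): 240²+275² = 133225 = 365² → right
4 of the 5 are right.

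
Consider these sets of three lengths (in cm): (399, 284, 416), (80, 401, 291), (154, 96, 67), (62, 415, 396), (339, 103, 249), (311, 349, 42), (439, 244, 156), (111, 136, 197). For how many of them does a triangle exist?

(284,399,416): 284+399 > 416 → valid
(80,291,401): 80+291 ≤ 401 → not valid
(67,96,154): 67+96 > 154 → valid
(62,396,415): 62+396 > 415 → valid
(103,249,339): 103+249 > 339 → valid
(42,311,349): 42+311 > 349 → valid
(156,244,439): 156+244 ≤ 439 → not valid
(111,136,197): 111+136 > 197 → valid
6 of the 8 triples form a triangle.

6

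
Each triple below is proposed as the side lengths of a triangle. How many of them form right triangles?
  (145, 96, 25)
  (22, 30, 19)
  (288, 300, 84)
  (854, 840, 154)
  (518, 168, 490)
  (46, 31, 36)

(145,96,25): 25+96 ≤ 145, not a triangle
(22,30,19): 19²+22² = 845 < 900 = 30² → obtuse
(288,300,84): 84²+288² = 90000 = 300² → right
(854,840,154): 154²+840² = 729316 = 854² → right
(518,168,490): 168²+490² = 268324 = 518² → right
(46,31,36): 31²+36² = 2257 > 2116 = 46² → acute
3 of the 6 are right.

3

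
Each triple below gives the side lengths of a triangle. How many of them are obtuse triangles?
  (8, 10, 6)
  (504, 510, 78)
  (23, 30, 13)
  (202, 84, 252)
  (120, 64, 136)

(8,10,6): 6²+8² = 100 = 10² → right
(504,510,78): 78²+504² = 260100 = 510² → right
(23,30,13): 13²+23² = 698 < 900 = 30² → obtuse
(202,84,252): 84²+202² = 47860 < 63504 = 252² → obtuse
(120,64,136): 64²+120² = 18496 = 136² → right
2 of the 5 are obtuse.

2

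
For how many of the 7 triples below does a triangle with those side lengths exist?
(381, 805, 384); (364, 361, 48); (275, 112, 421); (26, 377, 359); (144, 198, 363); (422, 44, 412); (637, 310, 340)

4

(381,384,805): 381+384 ≤ 805 → not valid
(48,361,364): 48+361 > 364 → valid
(112,275,421): 112+275 ≤ 421 → not valid
(26,359,377): 26+359 > 377 → valid
(144,198,363): 144+198 ≤ 363 → not valid
(44,412,422): 44+412 > 422 → valid
(310,340,637): 310+340 > 637 → valid
4 of the 7 triples form a triangle.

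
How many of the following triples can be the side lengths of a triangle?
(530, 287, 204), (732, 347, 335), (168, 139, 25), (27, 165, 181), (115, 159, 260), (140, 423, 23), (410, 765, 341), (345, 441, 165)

3

(204,287,530): 204+287 ≤ 530 → not valid
(335,347,732): 335+347 ≤ 732 → not valid
(25,139,168): 25+139 ≤ 168 → not valid
(27,165,181): 27+165 > 181 → valid
(115,159,260): 115+159 > 260 → valid
(23,140,423): 23+140 ≤ 423 → not valid
(341,410,765): 341+410 ≤ 765 → not valid
(165,345,441): 165+345 > 441 → valid
3 of the 8 triples form a triangle.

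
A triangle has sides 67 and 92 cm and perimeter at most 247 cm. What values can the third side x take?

Triangle inequality alone gives 25 < x < 159.
The perimeter condition gives x ≤ 247 − 67 − 92 = 88.
Intersecting the two: 25 < x ≤ 88.

25 < x ≤ 88 cm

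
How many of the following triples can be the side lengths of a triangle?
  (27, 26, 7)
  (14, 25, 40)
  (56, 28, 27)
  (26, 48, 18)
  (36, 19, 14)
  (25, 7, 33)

(7,26,27): 7+26 > 27 → valid
(14,25,40): 14+25 ≤ 40 → not valid
(27,28,56): 27+28 ≤ 56 → not valid
(18,26,48): 18+26 ≤ 48 → not valid
(14,19,36): 14+19 ≤ 36 → not valid
(7,25,33): 7+25 ≤ 33 → not valid
1 of the 6 triples forms a triangle.

1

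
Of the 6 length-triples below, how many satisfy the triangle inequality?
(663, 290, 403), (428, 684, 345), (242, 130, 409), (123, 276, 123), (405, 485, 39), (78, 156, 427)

(290,403,663): 290+403 > 663 → valid
(345,428,684): 345+428 > 684 → valid
(130,242,409): 130+242 ≤ 409 → not valid
(123,123,276): 123+123 ≤ 276 → not valid
(39,405,485): 39+405 ≤ 485 → not valid
(78,156,427): 78+156 ≤ 427 → not valid
2 of the 6 triples form a triangle.

2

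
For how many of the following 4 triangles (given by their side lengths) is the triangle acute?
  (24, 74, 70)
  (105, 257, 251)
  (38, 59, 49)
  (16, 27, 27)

3

(24,74,70): 24²+70² = 5476 = 74² → right
(105,257,251): 105²+251² = 74026 > 66049 = 257² → acute
(38,59,49): 38²+49² = 3845 > 3481 = 59² → acute
(16,27,27): 16²+27² = 985 > 729 = 27² → acute
3 of the 4 are acute.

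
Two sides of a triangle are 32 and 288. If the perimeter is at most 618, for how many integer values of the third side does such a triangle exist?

Triangle inequality: 256 < x < 320. Perimeter ≤ 618 gives x ≤ 618 − 32 − 288 = 298.
So 256 < x ≤ 298; integers 257 through 298: 42 values.

42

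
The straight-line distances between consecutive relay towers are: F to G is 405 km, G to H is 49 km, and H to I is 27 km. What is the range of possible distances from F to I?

The maximum is all hops collinear in one direction: 405 + 49 + 27 = 481.
The longest hop is 405; the others sum to 76. Folding the others back against it leaves at least 405 − 76 = 329.

329 ≤ FI ≤ 481 km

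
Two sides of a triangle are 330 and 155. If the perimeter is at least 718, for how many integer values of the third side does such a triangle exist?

Triangle inequality: 175 < x < 485. Perimeter ≥ 718 gives x ≥ 718 − 330 − 155 = 233.
So 233 ≤ x < 485; integers 233 through 484: 252 values.

252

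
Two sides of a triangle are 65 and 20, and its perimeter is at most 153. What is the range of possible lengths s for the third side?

Triangle inequality alone gives 45 < s < 85.
The perimeter condition gives s ≤ 153 − 65 − 20 = 68.
Intersecting the two: 45 < s ≤ 68.

45 < s ≤ 68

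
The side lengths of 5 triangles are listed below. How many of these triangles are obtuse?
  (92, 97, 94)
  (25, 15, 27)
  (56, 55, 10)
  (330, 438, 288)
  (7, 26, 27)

2

(92,97,94): 92²+94² = 17300 > 9409 = 97² → acute
(25,15,27): 15²+25² = 850 > 729 = 27² → acute
(56,55,10): 10²+55² = 3125 < 3136 = 56² → obtuse
(330,438,288): 288²+330² = 191844 = 438² → right
(7,26,27): 7²+26² = 725 < 729 = 27² → obtuse
2 of the 5 are obtuse.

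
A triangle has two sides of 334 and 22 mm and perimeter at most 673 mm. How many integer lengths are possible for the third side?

5

Triangle inequality: 312 < x < 356. Perimeter ≤ 673 gives x ≤ 673 − 334 − 22 = 317.
So 312 < x ≤ 317; integers 313 through 317: 5 values.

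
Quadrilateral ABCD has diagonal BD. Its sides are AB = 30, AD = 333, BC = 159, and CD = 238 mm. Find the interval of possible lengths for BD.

From triangle ABD: |30 − 333| < BD < 30 + 333, i.e. 303 < BD < 363.
From triangle CBD: 79 < BD < 397.
Both must hold, so BD lies in the intersection.

303 < BD < 363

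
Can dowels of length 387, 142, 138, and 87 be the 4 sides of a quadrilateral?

No

For a quadrilateral, each side must be shorter than the sum of the others.
Here the longest side is 387, but the remaining 3 sides sum to only 367.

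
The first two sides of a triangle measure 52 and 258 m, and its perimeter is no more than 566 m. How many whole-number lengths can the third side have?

Triangle inequality: 206 < x < 310. Perimeter ≤ 566 gives x ≤ 566 − 52 − 258 = 256.
So 206 < x ≤ 256; integers 207 through 256: 50 values.

50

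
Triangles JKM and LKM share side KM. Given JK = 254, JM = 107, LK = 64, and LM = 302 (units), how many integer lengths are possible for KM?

122

From triangle JKM: 147 < KM < 361.
From triangle LKM: 238 < KM < 366.
Intersection: 238 < KM < 361, so integers 239 through 360: 122 values.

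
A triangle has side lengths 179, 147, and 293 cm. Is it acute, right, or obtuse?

Compare the square of the longest side to the sum of squares of the other two: 147² + 179² = 53650 < 85849 = 293².

obtuse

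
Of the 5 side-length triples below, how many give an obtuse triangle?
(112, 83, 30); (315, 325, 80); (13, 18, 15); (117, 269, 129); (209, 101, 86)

1

(112,83,30): 30²+83² = 7789 < 12544 = 112² → obtuse
(315,325,80): 80²+315² = 105625 = 325² → right
(13,18,15): 13²+15² = 394 > 324 = 18² → acute
(117,269,129): 117+129 ≤ 269, not a triangle
(209,101,86): 86+101 ≤ 209, not a triangle
1 of the 5 is obtuse.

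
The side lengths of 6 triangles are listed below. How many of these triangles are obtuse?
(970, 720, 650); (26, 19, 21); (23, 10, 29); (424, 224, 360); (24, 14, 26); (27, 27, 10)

1

(970,720,650): 650²+720² = 940900 = 970² → right
(26,19,21): 19²+21² = 802 > 676 = 26² → acute
(23,10,29): 10²+23² = 629 < 841 = 29² → obtuse
(424,224,360): 224²+360² = 179776 = 424² → right
(24,14,26): 14²+24² = 772 > 676 = 26² → acute
(27,27,10): 10²+27² = 829 > 729 = 27² → acute
1 of the 6 is obtuse.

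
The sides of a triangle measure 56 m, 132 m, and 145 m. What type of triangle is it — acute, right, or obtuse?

Compare the square of the longest side to the sum of squares of the other two: 56² + 132² = 20560 < 21025 = 145².

obtuse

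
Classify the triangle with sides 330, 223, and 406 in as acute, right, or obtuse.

Compare the square of the longest side to the sum of squares of the other two: 223² + 330² = 158629 < 164836 = 406².

obtuse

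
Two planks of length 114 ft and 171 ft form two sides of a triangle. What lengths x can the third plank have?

By the triangle inequality, x must be less than 114 + 171 = 285 and greater than |114 − 171| = 57.

57 < x < 285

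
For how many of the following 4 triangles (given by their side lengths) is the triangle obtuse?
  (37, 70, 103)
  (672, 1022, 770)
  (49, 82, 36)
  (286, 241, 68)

3

(37,70,103): 37²+70² = 6269 < 10609 = 103² → obtuse
(672,1022,770): 672²+770² = 1044484 = 1022² → right
(49,82,36): 36²+49² = 3697 < 6724 = 82² → obtuse
(286,241,68): 68²+241² = 62705 < 81796 = 286² → obtuse
3 of the 4 are obtuse.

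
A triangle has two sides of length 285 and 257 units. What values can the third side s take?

By the triangle inequality, s must be less than 285 + 257 = 542 and greater than |285 − 257| = 28.

28 < s < 542 (units)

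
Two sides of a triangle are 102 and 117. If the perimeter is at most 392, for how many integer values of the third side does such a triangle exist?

158

Triangle inequality: 15 < x < 219. Perimeter ≤ 392 gives x ≤ 392 − 102 − 117 = 173.
So 15 < x ≤ 173; integers 16 through 173: 158 values.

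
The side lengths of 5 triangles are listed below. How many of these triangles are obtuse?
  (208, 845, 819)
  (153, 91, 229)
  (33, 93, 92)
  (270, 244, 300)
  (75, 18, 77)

(208,845,819): 208²+819² = 714025 = 845² → right
(153,91,229): 91²+153² = 31690 < 52441 = 229² → obtuse
(33,93,92): 33²+92² = 9553 > 8649 = 93² → acute
(270,244,300): 244²+270² = 132436 > 90000 = 300² → acute
(75,18,77): 18²+75² = 5949 > 5929 = 77² → acute
1 of the 5 is obtuse.

1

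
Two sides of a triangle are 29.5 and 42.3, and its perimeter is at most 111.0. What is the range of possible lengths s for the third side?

Triangle inequality alone gives 12.8 < s < 71.8.
The perimeter condition gives s ≤ 111.0 − 29.5 − 42.3 = 39.2.
Intersecting the two: 12.8 < s ≤ 39.2.

12.8 < s ≤ 39.2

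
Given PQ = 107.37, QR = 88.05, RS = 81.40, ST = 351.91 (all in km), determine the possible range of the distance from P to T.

The maximum is all hops collinear in one direction: 107.37 + 88.05 + 81.40 + 351.91 = 628.73.
The longest hop is 351.91; the others sum to 276.82. Folding the others back against it leaves at least 351.91 − 276.82 = 75.09.

75.09 ≤ PT ≤ 628.73 km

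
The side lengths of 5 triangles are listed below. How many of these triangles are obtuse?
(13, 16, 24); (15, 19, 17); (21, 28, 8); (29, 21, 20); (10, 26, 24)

(13,16,24): 13²+16² = 425 < 576 = 24² → obtuse
(15,19,17): 15²+17² = 514 > 361 = 19² → acute
(21,28,8): 8²+21² = 505 < 784 = 28² → obtuse
(29,21,20): 20²+21² = 841 = 29² → right
(10,26,24): 10²+24² = 676 = 26² → right
2 of the 5 are obtuse.

2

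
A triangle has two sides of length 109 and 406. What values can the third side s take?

By the triangle inequality, s must be less than 109 + 406 = 515 and greater than |109 − 406| = 297.

297 < s < 515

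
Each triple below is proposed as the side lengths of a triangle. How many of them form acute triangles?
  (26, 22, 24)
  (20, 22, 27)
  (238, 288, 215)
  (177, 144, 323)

(26,22,24): 22²+24² = 1060 > 676 = 26² → acute
(20,22,27): 20²+22² = 884 > 729 = 27² → acute
(238,288,215): 215²+238² = 102869 > 82944 = 288² → acute
(177,144,323): 144+177 ≤ 323, not a triangle
3 of the 4 are acute.

3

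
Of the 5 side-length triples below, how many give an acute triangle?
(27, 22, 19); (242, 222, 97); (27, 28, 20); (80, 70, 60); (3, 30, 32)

4

(27,22,19): 19²+22² = 845 > 729 = 27² → acute
(242,222,97): 97²+222² = 58693 > 58564 = 242² → acute
(27,28,20): 20²+27² = 1129 > 784 = 28² → acute
(80,70,60): 60²+70² = 8500 > 6400 = 80² → acute
(3,30,32): 3²+30² = 909 < 1024 = 32² → obtuse
4 of the 5 are acute.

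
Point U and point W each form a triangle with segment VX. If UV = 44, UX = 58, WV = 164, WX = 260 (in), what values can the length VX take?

From triangle UVX: |44 − 58| < VX < 44 + 58, i.e. 14 < VX < 102.
From triangle WVX: 96 < VX < 424.
Both must hold, so VX lies in the intersection.

96 < VX < 102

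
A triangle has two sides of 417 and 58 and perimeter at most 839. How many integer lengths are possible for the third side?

Triangle inequality: 359 < x < 475. Perimeter ≤ 839 gives x ≤ 839 − 417 − 58 = 364.
So 359 < x ≤ 364; integers 360 through 364: 5 values.

5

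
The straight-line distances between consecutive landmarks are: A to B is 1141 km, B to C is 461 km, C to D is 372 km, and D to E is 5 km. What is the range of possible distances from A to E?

303 ≤ AE ≤ 1979 km

The maximum is all hops collinear in one direction: 1141 + 461 + 372 + 5 = 1979.
The longest hop is 1141; the others sum to 838. Folding the others back against it leaves at least 1141 − 838 = 303.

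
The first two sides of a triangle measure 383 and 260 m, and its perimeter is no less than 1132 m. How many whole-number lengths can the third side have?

Triangle inequality: 123 < x < 643. Perimeter ≥ 1132 gives x ≥ 1132 − 383 − 260 = 489.
So 489 ≤ x < 643; integers 489 through 642: 154 values.

154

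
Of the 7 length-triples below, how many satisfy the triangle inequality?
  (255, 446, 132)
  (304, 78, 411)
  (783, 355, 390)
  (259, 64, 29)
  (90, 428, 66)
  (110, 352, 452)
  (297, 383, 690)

(132,255,446): 132+255 ≤ 446 → not valid
(78,304,411): 78+304 ≤ 411 → not valid
(355,390,783): 355+390 ≤ 783 → not valid
(29,64,259): 29+64 ≤ 259 → not valid
(66,90,428): 66+90 ≤ 428 → not valid
(110,352,452): 110+352 > 452 → valid
(297,383,690): 297+383 ≤ 690 → not valid
1 of the 7 triples forms a triangle.

1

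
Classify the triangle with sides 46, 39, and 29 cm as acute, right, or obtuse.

Compare the square of the longest side to the sum of squares of the other two: 29² + 39² = 2362 > 2116 = 46².

acute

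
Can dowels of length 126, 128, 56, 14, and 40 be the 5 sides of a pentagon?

Yes

A pentagon exists iff every side is shorter than the sum of the others — equivalently, the longest side is less than the sum of the rest.
Longest side 128 < 236 (sum of the remaining 4), so yes.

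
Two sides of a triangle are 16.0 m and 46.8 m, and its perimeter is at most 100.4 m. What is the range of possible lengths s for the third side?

30.8 < s ≤ 37.6

Triangle inequality alone gives 30.8 < s < 62.8.
The perimeter condition gives s ≤ 100.4 − 16.0 − 46.8 = 37.6.
Intersecting the two: 30.8 < s ≤ 37.6.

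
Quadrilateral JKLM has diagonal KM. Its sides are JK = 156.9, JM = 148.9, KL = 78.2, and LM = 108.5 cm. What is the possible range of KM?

From triangle JKM: |156.9 − 148.9| < KM < 156.9 + 148.9, i.e. 8.0 < KM < 305.8.
From triangle LKM: 30.3 < KM < 186.7.
Both must hold, so KM lies in the intersection.

30.3 < KM < 186.7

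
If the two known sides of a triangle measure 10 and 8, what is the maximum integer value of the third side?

The third side must be strictly less than 10 + 8 = 18.
The largest integer below 18 is 17.

17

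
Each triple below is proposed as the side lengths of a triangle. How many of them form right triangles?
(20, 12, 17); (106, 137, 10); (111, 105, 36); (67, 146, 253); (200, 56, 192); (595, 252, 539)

(20,12,17): 12²+17² = 433 > 400 = 20² → acute
(106,137,10): 10+106 ≤ 137, not a triangle
(111,105,36): 36²+105² = 12321 = 111² → right
(67,146,253): 67+146 ≤ 253, not a triangle
(200,56,192): 56²+192² = 40000 = 200² → right
(595,252,539): 252²+539² = 354025 = 595² → right
3 of the 6 are right.

3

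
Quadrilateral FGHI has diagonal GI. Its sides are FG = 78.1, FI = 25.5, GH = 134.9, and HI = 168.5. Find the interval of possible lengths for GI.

From triangle FGI: |78.1 − 25.5| < GI < 78.1 + 25.5, i.e. 52.6 < GI < 103.6.
From triangle HGI: 33.6 < GI < 303.4.
Both must hold, so GI lies in the intersection.

52.6 < GI < 103.6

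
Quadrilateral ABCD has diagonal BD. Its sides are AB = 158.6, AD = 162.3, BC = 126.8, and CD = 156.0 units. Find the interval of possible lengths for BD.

29.2 < BD < 282.8

From triangle ABD: |158.6 − 162.3| < BD < 158.6 + 162.3, i.e. 3.7 < BD < 320.9.
From triangle CBD: 29.2 < BD < 282.8.
Both must hold, so BD lies in the intersection.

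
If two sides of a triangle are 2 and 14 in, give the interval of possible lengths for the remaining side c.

By the triangle inequality, c must be less than 2 + 14 = 16 and greater than |2 − 14| = 12.

12 < c < 16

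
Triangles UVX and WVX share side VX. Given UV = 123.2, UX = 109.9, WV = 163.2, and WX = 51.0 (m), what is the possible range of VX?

112.2 < VX < 214.2

From triangle UVX: |123.2 − 109.9| < VX < 123.2 + 109.9, i.e. 13.3 < VX < 233.1.
From triangle WVX: 112.2 < VX < 214.2.
Both must hold, so VX lies in the intersection.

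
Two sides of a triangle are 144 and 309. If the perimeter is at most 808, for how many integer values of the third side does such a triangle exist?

190

Triangle inequality: 165 < x < 453. Perimeter ≤ 808 gives x ≤ 808 − 144 − 309 = 355.
So 165 < x ≤ 355; integers 166 through 355: 190 values.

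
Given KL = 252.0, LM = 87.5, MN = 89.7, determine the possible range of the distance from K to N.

The maximum is all hops collinear in one direction: 252.0 + 87.5 + 89.7 = 429.2.
The longest hop is 252.0; the others sum to 177.2. Folding the others back against it leaves at least 252.0 − 177.2 = 74.8.

74.8 ≤ KN ≤ 429.2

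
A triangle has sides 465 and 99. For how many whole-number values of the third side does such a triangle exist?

197

The third side lies in the open interval (366, 564).
Integers from 367 to 563 inclusive: 563 − 367 + 1 = 197.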